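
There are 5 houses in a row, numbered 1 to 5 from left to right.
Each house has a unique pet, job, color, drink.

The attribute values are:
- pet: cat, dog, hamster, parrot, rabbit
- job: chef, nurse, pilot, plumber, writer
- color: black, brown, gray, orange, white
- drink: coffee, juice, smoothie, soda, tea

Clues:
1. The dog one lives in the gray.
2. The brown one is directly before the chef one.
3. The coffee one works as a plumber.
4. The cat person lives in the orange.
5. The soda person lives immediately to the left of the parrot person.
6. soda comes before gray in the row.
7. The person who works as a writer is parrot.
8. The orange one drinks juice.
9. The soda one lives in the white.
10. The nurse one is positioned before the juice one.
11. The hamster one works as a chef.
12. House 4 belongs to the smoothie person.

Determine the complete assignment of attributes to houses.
Solution:

House | Pet | Job | Color | Drink
---------------------------------
  1   | rabbit | plumber | brown | coffee
  2   | hamster | chef | white | soda
  3   | parrot | writer | black | tea
  4   | dog | nurse | gray | smoothie
  5   | cat | pilot | orange | juice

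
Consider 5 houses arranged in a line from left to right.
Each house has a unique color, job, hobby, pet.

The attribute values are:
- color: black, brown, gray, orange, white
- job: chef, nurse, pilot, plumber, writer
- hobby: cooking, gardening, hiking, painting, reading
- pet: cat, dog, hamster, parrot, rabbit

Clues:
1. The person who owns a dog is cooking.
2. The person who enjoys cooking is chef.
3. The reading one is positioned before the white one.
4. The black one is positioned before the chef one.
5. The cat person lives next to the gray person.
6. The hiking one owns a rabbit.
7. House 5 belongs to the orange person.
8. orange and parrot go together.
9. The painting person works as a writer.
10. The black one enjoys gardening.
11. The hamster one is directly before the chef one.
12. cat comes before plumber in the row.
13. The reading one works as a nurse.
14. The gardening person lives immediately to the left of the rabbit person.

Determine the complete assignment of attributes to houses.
Solution:

House | Color | Job | Hobby | Pet
---------------------------------
  1   | black | pilot | gardening | cat
  2   | gray | plumber | hiking | rabbit
  3   | brown | nurse | reading | hamster
  4   | white | chef | cooking | dog
  5   | orange | writer | painting | parrot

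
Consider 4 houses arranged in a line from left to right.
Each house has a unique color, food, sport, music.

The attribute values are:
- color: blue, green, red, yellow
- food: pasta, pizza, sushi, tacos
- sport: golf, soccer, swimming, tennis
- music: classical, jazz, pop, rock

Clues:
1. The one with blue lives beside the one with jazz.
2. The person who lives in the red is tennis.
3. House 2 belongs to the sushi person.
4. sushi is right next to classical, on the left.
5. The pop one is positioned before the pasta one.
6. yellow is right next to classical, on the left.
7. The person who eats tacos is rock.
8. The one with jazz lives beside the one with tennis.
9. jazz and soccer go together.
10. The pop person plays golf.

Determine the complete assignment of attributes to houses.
Solution:

House | Color | Food | Sport | Music
------------------------------------
  1   | blue | pizza | golf | pop
  2   | yellow | sushi | soccer | jazz
  3   | red | pasta | tennis | classical
  4   | green | tacos | swimming | rock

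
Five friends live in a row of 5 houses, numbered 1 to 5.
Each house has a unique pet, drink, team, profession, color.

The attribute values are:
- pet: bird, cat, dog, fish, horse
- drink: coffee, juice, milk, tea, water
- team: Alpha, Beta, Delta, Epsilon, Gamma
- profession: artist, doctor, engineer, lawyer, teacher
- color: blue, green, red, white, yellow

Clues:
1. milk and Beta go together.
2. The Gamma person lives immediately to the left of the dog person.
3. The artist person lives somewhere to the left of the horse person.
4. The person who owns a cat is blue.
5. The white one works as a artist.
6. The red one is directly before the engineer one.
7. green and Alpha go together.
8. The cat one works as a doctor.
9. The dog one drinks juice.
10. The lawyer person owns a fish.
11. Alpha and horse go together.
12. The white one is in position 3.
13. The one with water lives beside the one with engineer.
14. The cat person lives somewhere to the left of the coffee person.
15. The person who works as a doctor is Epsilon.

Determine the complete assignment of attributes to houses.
Solution:

House | Pet | Drink | Team | Profession | Color
-----------------------------------------------
  1   | fish | water | Gamma | lawyer | red
  2   | dog | juice | Delta | engineer | yellow
  3   | bird | milk | Beta | artist | white
  4   | cat | tea | Epsilon | doctor | blue
  5   | horse | coffee | Alpha | teacher | green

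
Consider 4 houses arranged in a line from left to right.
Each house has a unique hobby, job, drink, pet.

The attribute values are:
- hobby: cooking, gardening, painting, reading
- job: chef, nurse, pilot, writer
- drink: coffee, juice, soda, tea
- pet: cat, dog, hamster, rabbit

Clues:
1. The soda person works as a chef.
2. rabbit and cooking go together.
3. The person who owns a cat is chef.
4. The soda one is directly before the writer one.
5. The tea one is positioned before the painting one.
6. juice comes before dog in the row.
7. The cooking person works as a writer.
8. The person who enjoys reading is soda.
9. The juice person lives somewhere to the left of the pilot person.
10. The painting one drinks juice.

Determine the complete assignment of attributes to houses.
Solution:

House | Hobby | Job | Drink | Pet
---------------------------------
  1   | reading | chef | soda | cat
  2   | cooking | writer | tea | rabbit
  3   | painting | nurse | juice | hamster
  4   | gardening | pilot | coffee | dog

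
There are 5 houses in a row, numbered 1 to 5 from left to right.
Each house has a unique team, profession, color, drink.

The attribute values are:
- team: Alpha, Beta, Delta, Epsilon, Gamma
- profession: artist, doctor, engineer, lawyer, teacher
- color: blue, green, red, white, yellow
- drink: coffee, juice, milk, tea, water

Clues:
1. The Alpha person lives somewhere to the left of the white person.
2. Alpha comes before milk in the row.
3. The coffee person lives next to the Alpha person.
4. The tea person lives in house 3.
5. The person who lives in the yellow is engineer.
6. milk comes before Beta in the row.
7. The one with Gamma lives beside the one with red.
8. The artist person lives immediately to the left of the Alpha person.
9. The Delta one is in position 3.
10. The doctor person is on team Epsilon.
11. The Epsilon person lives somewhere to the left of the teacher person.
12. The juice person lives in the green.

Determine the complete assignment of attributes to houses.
Solution:

House | Team | Profession | Color | Drink
-----------------------------------------
  1   | Gamma | artist | blue | coffee
  2   | Alpha | lawyer | red | water
  3   | Delta | engineer | yellow | tea
  4   | Epsilon | doctor | white | milk
  5   | Beta | teacher | green | juice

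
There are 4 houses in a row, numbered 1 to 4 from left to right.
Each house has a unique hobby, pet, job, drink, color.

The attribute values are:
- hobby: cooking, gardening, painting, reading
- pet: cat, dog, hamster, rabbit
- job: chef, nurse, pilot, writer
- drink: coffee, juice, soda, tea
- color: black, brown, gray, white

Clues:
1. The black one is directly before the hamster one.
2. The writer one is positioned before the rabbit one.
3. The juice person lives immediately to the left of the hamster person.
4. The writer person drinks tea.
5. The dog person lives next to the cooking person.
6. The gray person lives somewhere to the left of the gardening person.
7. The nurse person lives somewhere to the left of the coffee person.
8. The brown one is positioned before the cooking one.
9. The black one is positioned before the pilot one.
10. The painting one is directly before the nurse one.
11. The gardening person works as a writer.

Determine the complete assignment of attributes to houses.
Solution:

House | Hobby | Pet | Job | Drink | Color
-----------------------------------------
  1   | painting | cat | chef | juice | black
  2   | reading | hamster | nurse | soda | gray
  3   | gardening | dog | writer | tea | brown
  4   | cooking | rabbit | pilot | coffee | white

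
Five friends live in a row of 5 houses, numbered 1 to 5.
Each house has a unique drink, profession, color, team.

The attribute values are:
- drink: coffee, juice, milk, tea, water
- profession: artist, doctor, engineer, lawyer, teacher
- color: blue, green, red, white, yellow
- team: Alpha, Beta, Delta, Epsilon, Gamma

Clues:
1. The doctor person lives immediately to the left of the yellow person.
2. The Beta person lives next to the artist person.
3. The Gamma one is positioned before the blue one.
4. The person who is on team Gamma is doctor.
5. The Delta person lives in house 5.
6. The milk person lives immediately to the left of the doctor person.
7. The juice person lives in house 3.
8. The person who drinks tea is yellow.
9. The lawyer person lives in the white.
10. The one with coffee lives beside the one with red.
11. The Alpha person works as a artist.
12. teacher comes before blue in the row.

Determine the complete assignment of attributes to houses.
Solution:

House | Drink | Profession | Color | Team
-----------------------------------------
  1   | coffee | lawyer | white | Beta
  2   | milk | artist | red | Alpha
  3   | juice | doctor | green | Gamma
  4   | tea | teacher | yellow | Epsilon
  5   | water | engineer | blue | Delta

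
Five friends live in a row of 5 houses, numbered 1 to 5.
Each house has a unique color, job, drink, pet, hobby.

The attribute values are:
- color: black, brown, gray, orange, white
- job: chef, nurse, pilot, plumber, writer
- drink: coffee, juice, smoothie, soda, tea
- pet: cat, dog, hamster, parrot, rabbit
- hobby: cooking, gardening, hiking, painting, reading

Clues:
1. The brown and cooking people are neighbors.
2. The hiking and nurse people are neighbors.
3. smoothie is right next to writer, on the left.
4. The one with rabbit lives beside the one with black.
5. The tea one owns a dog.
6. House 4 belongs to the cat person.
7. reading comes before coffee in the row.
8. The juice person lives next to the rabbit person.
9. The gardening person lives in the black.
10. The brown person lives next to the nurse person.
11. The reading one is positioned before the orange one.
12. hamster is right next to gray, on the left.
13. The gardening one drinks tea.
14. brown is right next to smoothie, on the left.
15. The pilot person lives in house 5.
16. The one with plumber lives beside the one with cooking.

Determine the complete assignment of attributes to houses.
Solution:

House | Color | Job | Drink | Pet | Hobby
-----------------------------------------
  1   | brown | plumber | juice | hamster | hiking
  2   | gray | nurse | smoothie | rabbit | cooking
  3   | black | writer | tea | dog | gardening
  4   | white | chef | soda | cat | reading
  5   | orange | pilot | coffee | parrot | painting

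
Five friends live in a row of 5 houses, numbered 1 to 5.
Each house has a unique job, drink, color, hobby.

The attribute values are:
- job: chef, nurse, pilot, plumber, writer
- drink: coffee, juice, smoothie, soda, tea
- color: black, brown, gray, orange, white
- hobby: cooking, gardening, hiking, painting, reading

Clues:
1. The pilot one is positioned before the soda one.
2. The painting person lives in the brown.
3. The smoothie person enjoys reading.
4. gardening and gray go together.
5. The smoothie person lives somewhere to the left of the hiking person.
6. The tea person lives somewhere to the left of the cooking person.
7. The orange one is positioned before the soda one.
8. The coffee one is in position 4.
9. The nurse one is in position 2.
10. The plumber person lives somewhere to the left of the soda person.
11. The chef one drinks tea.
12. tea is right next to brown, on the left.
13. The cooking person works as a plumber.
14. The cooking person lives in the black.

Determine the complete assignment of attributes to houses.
Solution:

House | Job | Drink | Color | Hobby
-----------------------------------
  1   | chef | tea | gray | gardening
  2   | nurse | juice | brown | painting
  3   | pilot | smoothie | orange | reading
  4   | plumber | coffee | black | cooking
  5   | writer | soda | white | hiking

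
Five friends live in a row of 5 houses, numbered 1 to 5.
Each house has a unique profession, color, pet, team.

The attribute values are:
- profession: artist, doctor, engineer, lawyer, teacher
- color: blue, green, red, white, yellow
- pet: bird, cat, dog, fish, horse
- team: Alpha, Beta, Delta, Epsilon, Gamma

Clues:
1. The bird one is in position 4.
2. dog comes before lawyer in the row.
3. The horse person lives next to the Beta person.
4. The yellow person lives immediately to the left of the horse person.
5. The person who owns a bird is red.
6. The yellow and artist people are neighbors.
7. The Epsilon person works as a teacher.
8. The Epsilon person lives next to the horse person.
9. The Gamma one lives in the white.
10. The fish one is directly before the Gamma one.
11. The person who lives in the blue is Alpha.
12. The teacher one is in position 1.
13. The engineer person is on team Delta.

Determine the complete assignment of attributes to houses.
Solution:

House | Profession | Color | Pet | Team
---------------------------------------
  1   | teacher | yellow | fish | Epsilon
  2   | artist | white | horse | Gamma
  3   | doctor | green | dog | Beta
  4   | engineer | red | bird | Delta
  5   | lawyer | blue | cat | Alpha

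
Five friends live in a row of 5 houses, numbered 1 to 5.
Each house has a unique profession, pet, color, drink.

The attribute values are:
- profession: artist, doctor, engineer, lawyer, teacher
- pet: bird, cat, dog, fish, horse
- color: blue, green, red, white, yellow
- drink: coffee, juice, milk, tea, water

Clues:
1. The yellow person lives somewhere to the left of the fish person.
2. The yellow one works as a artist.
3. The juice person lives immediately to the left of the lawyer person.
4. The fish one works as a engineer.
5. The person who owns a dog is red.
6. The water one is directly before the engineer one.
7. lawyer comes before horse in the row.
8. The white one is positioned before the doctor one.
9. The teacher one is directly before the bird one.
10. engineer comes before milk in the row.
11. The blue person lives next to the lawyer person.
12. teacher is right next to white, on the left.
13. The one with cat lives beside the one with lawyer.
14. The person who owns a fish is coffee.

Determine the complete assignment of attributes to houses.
Solution:

House | Profession | Pet | Color | Drink
----------------------------------------
  1   | teacher | cat | blue | juice
  2   | lawyer | bird | white | tea
  3   | artist | horse | yellow | water
  4   | engineer | fish | green | coffee
  5   | doctor | dog | red | milk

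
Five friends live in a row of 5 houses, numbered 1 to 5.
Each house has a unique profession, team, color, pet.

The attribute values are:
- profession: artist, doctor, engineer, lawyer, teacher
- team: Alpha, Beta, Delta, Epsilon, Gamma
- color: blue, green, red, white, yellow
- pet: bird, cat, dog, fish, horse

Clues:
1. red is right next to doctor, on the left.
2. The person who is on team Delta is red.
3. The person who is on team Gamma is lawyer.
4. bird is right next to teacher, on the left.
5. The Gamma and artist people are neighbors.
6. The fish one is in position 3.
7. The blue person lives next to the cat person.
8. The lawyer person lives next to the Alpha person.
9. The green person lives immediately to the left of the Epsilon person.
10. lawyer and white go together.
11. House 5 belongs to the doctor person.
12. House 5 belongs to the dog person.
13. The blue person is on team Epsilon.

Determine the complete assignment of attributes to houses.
Solution:

House | Profession | Team | Color | Pet
---------------------------------------
  1   | lawyer | Gamma | white | horse
  2   | artist | Alpha | green | bird
  3   | teacher | Epsilon | blue | fish
  4   | engineer | Delta | red | cat
  5   | doctor | Beta | yellow | dog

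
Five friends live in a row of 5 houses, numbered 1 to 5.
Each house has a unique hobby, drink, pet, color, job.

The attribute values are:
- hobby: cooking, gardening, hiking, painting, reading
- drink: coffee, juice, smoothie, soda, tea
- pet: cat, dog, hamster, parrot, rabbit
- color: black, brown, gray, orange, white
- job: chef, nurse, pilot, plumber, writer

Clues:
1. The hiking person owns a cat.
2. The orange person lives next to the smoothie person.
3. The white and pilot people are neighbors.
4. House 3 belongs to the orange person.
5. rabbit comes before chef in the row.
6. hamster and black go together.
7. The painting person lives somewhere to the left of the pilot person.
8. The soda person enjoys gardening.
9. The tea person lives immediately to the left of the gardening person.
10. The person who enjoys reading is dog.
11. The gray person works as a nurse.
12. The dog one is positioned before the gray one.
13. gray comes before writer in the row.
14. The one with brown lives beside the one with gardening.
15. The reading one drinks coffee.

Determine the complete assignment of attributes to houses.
Solution:

House | Hobby | Drink | Pet | Color | Job
-----------------------------------------
  1   | painting | tea | rabbit | brown | plumber
  2   | gardening | soda | parrot | white | chef
  3   | reading | coffee | dog | orange | pilot
  4   | hiking | smoothie | cat | gray | nurse
  5   | cooking | juice | hamster | black | writer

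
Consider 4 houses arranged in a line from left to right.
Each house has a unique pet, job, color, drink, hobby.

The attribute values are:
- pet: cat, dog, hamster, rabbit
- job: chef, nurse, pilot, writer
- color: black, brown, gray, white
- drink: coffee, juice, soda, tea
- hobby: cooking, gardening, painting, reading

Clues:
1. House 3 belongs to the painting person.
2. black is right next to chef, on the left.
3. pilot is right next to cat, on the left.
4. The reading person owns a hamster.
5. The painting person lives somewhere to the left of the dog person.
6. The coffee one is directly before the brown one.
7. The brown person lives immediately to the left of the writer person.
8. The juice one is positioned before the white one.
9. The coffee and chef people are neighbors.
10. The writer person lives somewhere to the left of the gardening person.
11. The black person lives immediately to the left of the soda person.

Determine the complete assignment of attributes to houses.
Solution:

House | Pet | Job | Color | Drink | Hobby
-----------------------------------------
  1   | hamster | pilot | black | coffee | reading
  2   | cat | chef | brown | soda | cooking
  3   | rabbit | writer | gray | juice | painting
  4   | dog | nurse | white | tea | gardening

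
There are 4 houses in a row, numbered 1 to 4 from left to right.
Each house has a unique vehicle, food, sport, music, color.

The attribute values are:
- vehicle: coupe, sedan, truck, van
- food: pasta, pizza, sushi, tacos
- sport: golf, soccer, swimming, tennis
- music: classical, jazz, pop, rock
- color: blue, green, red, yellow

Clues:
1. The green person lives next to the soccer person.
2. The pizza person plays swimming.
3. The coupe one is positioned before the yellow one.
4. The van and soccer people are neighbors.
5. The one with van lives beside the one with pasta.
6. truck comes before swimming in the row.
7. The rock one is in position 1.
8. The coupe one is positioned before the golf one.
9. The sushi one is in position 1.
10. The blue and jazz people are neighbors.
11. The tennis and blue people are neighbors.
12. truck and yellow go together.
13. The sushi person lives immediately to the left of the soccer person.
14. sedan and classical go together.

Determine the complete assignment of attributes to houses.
Solution:

House | Vehicle | Food | Sport | Music | Color
----------------------------------------------
  1   | van | sushi | tennis | rock | green
  2   | coupe | pasta | soccer | pop | blue
  3   | truck | tacos | golf | jazz | yellow
  4   | sedan | pizza | swimming | classical | red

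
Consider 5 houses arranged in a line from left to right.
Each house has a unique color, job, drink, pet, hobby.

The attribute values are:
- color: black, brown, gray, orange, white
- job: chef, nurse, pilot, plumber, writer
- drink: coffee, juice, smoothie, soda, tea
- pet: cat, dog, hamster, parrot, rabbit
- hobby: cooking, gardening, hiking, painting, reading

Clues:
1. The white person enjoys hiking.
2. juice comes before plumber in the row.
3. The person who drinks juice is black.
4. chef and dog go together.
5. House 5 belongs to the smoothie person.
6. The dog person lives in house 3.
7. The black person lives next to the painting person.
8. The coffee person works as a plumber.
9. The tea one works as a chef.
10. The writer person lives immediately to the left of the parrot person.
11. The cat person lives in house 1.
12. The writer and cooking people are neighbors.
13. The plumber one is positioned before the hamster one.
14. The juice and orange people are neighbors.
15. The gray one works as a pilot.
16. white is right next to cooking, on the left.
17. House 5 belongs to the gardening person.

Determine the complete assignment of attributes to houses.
Solution:

House | Color | Job | Drink | Pet | Hobby
-----------------------------------------
  1   | white | writer | soda | cat | hiking
  2   | black | nurse | juice | parrot | cooking
  3   | orange | chef | tea | dog | painting
  4   | brown | plumber | coffee | rabbit | reading
  5   | gray | pilot | smoothie | hamster | gardening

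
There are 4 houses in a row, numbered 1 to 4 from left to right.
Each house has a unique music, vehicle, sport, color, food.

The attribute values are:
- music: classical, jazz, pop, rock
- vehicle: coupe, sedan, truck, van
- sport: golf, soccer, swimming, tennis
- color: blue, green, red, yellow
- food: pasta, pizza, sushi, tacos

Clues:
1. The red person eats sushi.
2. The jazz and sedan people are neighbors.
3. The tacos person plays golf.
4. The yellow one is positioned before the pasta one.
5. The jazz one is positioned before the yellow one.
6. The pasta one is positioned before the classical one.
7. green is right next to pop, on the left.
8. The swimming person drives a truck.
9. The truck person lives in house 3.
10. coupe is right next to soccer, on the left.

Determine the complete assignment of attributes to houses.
Solution:

House | Music | Vehicle | Sport | Color | Food
----------------------------------------------
  1   | jazz | coupe | golf | green | tacos
  2   | pop | sedan | soccer | yellow | pizza
  3   | rock | truck | swimming | blue | pasta
  4   | classical | van | tennis | red | sushi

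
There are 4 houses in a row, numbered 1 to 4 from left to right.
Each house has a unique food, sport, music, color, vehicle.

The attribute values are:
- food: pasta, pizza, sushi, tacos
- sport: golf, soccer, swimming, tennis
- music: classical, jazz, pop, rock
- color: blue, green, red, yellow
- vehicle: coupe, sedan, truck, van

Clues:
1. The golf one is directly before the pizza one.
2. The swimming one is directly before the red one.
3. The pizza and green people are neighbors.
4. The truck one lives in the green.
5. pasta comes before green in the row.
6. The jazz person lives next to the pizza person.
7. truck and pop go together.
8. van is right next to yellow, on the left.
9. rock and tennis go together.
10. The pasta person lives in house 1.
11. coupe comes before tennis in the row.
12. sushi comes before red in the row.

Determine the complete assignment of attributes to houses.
Solution:

House | Food | Sport | Music | Color | Vehicle
----------------------------------------------
  1   | pasta | golf | jazz | blue | van
  2   | pizza | soccer | classical | yellow | coupe
  3   | sushi | swimming | pop | green | truck
  4   | tacos | tennis | rock | red | sedan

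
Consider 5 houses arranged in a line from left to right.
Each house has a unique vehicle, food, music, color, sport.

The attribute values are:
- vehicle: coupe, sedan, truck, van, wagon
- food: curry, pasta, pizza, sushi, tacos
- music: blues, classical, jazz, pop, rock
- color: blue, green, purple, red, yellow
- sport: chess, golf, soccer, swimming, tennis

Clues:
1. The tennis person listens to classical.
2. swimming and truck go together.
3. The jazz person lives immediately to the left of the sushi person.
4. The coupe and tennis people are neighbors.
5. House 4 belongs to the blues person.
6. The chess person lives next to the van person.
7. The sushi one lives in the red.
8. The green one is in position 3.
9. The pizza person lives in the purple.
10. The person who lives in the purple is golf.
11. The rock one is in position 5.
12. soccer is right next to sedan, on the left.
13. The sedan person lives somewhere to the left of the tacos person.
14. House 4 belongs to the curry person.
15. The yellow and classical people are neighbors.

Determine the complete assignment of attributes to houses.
Solution:

House | Vehicle | Food | Music | Color | Sport
----------------------------------------------
  1   | coupe | pasta | jazz | yellow | soccer
  2   | sedan | sushi | classical | red | tennis
  3   | truck | tacos | pop | green | swimming
  4   | wagon | curry | blues | blue | chess
  5   | van | pizza | rock | purple | golf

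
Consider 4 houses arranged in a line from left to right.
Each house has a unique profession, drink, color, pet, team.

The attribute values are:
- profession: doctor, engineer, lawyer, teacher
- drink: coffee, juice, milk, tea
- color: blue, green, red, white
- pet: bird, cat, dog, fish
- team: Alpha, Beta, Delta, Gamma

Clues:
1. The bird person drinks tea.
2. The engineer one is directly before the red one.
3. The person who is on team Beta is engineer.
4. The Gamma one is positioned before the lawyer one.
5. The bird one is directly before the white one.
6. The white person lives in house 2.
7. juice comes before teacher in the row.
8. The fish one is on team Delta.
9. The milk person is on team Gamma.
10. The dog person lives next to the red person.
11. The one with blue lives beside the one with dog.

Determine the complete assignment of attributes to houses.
Solution:

House | Profession | Drink | Color | Pet | Team
-----------------------------------------------
  1   | doctor | tea | blue | bird | Alpha
  2   | engineer | juice | white | dog | Beta
  3   | teacher | milk | red | cat | Gamma
  4   | lawyer | coffee | green | fish | Delta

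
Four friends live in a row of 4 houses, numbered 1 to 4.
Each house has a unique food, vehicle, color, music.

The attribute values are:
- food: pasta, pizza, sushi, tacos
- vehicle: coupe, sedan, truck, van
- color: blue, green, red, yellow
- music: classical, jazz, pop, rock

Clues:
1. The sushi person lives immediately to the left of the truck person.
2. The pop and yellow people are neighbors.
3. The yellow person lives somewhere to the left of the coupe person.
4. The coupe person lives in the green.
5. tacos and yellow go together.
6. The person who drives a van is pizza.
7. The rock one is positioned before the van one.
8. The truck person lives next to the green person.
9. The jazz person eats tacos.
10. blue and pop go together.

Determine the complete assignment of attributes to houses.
Solution:

House | Food | Vehicle | Color | Music
--------------------------------------
  1   | sushi | sedan | blue | pop
  2   | tacos | truck | yellow | jazz
  3   | pasta | coupe | green | rock
  4   | pizza | van | red | classical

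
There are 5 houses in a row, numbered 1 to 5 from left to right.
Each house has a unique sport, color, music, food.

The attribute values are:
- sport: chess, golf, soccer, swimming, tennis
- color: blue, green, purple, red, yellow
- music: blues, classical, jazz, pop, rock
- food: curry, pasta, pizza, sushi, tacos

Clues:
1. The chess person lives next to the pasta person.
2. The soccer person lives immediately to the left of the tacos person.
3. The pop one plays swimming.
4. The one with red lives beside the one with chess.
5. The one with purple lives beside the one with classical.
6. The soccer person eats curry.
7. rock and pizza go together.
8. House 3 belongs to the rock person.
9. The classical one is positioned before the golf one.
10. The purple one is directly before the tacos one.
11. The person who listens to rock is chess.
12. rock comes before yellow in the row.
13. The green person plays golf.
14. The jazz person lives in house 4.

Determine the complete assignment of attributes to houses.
Solution:

House | Sport | Color | Music | Food
------------------------------------
  1   | soccer | purple | blues | curry
  2   | tennis | red | classical | tacos
  3   | chess | blue | rock | pizza
  4   | golf | green | jazz | pasta
  5   | swimming | yellow | pop | sushi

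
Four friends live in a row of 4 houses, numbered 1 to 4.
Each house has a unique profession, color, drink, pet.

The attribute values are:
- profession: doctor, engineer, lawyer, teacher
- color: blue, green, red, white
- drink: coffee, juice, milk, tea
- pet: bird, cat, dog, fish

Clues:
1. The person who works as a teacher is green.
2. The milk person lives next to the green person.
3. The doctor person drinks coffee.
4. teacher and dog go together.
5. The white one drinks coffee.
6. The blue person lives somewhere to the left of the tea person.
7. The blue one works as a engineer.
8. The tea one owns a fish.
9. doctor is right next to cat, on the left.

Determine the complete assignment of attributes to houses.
Solution:

House | Profession | Color | Drink | Pet
----------------------------------------
  1   | doctor | white | coffee | bird
  2   | engineer | blue | milk | cat
  3   | teacher | green | juice | dog
  4   | lawyer | red | tea | fish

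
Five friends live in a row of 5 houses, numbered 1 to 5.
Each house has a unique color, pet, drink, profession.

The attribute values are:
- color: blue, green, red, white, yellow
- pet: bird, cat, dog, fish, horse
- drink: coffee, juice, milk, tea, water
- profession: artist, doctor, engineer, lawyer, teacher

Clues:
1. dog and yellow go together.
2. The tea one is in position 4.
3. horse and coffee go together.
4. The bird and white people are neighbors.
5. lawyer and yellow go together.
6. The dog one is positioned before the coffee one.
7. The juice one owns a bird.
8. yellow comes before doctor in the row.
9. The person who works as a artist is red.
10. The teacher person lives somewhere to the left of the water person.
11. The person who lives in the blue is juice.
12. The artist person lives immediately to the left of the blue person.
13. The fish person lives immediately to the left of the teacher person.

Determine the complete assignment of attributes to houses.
Solution:

House | Color | Pet | Drink | Profession
----------------------------------------
  1   | red | fish | milk | artist
  2   | blue | bird | juice | teacher
  3   | white | cat | water | engineer
  4   | yellow | dog | tea | lawyer
  5   | green | horse | coffee | doctor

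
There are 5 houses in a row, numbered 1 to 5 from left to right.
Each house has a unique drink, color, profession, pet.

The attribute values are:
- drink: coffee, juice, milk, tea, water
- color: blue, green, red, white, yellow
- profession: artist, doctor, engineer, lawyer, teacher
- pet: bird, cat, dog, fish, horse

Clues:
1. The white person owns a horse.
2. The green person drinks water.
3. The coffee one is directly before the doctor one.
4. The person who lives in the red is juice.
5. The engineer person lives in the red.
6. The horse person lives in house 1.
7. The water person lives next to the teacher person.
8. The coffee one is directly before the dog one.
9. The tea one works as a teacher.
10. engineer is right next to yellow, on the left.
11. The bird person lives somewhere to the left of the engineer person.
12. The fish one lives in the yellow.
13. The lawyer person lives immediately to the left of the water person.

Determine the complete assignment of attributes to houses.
Solution:

House | Drink | Color | Profession | Pet
----------------------------------------
  1   | coffee | white | lawyer | horse
  2   | water | green | doctor | dog
  3   | tea | blue | teacher | bird
  4   | juice | red | engineer | cat
  5   | milk | yellow | artist | fish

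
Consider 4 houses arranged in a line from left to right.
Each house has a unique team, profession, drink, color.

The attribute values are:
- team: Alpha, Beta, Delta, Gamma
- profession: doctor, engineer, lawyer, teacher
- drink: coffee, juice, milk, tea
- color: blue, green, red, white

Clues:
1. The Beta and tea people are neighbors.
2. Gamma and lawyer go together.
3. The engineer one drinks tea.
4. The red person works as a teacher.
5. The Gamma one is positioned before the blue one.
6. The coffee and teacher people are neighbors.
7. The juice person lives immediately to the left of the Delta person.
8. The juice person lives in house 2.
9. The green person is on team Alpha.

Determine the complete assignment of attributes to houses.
Solution:

House | Team | Profession | Drink | Color
-----------------------------------------
  1   | Gamma | lawyer | coffee | white
  2   | Beta | teacher | juice | red
  3   | Delta | engineer | tea | blue
  4   | Alpha | doctor | milk | green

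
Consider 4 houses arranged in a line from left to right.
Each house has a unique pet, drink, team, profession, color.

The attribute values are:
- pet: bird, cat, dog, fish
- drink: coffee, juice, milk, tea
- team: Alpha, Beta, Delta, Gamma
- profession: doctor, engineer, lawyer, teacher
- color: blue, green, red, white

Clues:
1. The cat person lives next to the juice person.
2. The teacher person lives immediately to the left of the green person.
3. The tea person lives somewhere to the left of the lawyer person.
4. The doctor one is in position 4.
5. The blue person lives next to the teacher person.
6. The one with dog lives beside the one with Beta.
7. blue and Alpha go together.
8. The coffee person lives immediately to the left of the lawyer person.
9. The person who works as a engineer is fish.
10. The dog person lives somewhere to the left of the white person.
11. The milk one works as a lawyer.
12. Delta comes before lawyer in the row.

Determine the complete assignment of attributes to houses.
Solution:

House | Pet | Drink | Team | Profession | Color
-----------------------------------------------
  1   | fish | tea | Alpha | engineer | blue
  2   | dog | coffee | Delta | teacher | red
  3   | cat | milk | Beta | lawyer | green
  4   | bird | juice | Gamma | doctor | white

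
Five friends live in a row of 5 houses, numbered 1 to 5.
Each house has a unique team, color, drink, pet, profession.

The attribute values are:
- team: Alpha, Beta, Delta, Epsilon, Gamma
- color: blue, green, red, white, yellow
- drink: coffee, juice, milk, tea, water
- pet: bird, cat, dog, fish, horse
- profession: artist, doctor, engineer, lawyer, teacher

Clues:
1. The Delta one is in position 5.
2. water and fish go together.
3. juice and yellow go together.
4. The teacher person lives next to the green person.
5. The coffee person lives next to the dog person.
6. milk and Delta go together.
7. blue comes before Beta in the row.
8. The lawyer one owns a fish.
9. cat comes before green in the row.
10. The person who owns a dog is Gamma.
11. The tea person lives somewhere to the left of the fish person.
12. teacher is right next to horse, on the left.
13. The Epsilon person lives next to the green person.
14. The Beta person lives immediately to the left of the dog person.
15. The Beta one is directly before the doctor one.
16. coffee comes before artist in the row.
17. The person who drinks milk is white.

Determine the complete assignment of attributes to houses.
Solution:

House | Team | Color | Drink | Pet | Profession
-----------------------------------------------
  1   | Epsilon | blue | tea | cat | teacher
  2   | Beta | green | coffee | horse | engineer
  3   | Gamma | yellow | juice | dog | doctor
  4   | Alpha | red | water | fish | lawyer
  5   | Delta | white | milk | bird | artist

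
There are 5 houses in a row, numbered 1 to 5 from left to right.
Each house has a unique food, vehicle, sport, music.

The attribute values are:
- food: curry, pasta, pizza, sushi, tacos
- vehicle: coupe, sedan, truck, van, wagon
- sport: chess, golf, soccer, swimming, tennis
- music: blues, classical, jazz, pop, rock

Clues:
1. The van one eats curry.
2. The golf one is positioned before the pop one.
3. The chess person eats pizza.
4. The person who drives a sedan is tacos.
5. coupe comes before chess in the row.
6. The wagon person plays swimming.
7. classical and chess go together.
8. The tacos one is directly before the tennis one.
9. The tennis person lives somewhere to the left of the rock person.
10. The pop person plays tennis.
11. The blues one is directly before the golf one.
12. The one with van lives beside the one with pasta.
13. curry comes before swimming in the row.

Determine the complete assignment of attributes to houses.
Solution:

House | Food | Vehicle | Sport | Music
--------------------------------------
  1   | sushi | coupe | soccer | blues
  2   | tacos | sedan | golf | jazz
  3   | curry | van | tennis | pop
  4   | pasta | wagon | swimming | rock
  5   | pizza | truck | chess | classical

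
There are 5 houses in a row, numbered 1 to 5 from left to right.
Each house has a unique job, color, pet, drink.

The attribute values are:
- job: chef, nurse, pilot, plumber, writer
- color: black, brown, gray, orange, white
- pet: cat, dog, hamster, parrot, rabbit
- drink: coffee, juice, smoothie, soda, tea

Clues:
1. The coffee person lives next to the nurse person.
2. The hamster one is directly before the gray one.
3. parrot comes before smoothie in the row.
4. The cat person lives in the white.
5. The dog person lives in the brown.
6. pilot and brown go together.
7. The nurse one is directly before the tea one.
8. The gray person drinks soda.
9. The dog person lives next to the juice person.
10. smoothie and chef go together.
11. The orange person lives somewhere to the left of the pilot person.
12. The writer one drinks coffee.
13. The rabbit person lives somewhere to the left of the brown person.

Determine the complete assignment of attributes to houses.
Solution:

House | Job | Color | Pet | Drink
---------------------------------
  1   | writer | orange | hamster | coffee
  2   | nurse | gray | rabbit | soda
  3   | pilot | brown | dog | tea
  4   | plumber | black | parrot | juice
  5   | chef | white | cat | smoothie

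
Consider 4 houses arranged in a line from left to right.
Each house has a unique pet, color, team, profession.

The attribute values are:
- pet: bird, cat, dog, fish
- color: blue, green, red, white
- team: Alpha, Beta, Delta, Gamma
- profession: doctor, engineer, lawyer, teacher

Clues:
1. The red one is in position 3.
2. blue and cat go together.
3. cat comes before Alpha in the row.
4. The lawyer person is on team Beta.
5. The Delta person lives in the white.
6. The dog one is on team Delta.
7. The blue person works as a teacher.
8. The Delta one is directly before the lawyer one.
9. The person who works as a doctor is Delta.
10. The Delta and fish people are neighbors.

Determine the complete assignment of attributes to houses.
Solution:

House | Pet | Color | Team | Profession
---------------------------------------
  1   | cat | blue | Gamma | teacher
  2   | dog | white | Delta | doctor
  3   | fish | red | Beta | lawyer
  4   | bird | green | Alpha | engineer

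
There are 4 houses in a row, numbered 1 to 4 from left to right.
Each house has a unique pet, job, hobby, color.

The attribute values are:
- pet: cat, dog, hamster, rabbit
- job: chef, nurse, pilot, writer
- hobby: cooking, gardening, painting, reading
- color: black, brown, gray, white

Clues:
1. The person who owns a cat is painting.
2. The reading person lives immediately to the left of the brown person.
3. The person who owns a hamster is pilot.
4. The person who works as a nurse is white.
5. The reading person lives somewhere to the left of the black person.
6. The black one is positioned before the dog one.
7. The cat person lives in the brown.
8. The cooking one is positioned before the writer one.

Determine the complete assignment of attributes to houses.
Solution:

House | Pet | Job | Hobby | Color
---------------------------------
  1   | rabbit | nurse | reading | white
  2   | cat | chef | painting | brown
  3   | hamster | pilot | cooking | black
  4   | dog | writer | gardening | gray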